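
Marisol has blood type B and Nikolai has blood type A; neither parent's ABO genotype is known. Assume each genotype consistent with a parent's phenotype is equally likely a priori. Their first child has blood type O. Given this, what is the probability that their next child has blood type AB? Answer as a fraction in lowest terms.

Possible genotypes: Marisol ∈ {BB, BO}; Nikolai ∈ {AA, AO}.
Weight each parental genotype pair by prior × P(type-O child):
  BO × AO: posterior weight 1; P(next child type AB) = 1/4.
Weighted sum = 1/4.

1/4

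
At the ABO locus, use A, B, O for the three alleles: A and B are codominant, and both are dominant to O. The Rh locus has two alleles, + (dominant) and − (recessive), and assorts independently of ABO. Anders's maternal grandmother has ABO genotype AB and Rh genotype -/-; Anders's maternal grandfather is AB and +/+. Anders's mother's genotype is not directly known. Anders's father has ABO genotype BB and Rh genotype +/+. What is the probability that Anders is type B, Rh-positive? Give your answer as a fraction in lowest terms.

Anders's mother's ABO genotype from AB × AB: 1/4 AA, 1/2 AB, 1/4 BB.
Crossing each possibility with the father BB and summing P(type B): 1/4·0 + 1/2·1/2 + 1/4·1 = 1/2.
Similarly for Rh via the mother's Rh distribution: P(Rh+) = 1.
Independent loci: 1/2 × 1 = 1/2.

1/2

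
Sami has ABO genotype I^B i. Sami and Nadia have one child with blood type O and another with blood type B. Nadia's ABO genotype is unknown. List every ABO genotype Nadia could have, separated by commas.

For each candidate genotype of Nadia, check whether crossing it with I^B i can produce every observed child phenotype.
  I^A I^A → possible child types {A, AB} ✗
  I^A I^B → possible child types {A, B, AB} ✗
  I^A i → possible child types {O, A, B, AB} ✓
  I^B I^B → possible child types {B} ✗
  I^B i → possible child types {O, B} ✓
  i i → possible child types {O, B} ✓

I^A i, I^B i, i i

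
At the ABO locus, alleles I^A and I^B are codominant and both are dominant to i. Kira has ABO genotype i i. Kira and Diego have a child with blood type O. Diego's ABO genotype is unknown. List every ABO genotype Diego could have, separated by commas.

I^A i, I^B i, i i

For each candidate genotype of Diego, check whether crossing it with i i can produce every observed child phenotype.
  I^A I^A → possible child types {A} ✗
  I^A I^B → possible child types {A, B} ✗
  I^A i → possible child types {O, A} ✓
  I^B I^B → possible child types {B} ✗
  I^B i → possible child types {O, B} ✓
  i i → possible child types {O} ✓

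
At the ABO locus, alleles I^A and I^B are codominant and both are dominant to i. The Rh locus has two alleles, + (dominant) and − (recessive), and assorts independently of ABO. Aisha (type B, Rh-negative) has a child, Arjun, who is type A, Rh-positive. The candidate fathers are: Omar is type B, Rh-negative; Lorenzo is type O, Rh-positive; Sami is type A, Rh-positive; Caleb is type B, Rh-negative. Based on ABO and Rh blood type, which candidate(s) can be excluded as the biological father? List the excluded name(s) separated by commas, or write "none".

Omar, Lorenzo, Caleb

A candidate is excluded only if no genotype consistent with his phenotype could produce a type A, Rh-positive child with a type B, Rh-negative mother.
Omar (type B, Rh-): no genotype consistent with that phenotype can produce a type-A Rh+ child with a type-B mother.
Lorenzo (type O, Rh+): no genotype consistent with that phenotype can produce a type-A Rh+ child with a type-B mother.
Caleb (type B, Rh-): no genotype consistent with that phenotype can produce a type-A Rh+ child with a type-B mother.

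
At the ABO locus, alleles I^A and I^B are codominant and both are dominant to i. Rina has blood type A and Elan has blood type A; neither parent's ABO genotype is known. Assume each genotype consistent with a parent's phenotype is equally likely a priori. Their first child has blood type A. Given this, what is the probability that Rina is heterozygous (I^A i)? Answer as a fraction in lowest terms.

7/15

Possible genotypes: Rina ∈ {I^A I^A, I^A i}; Elan ∈ {I^A I^A, I^A i}.
Weight each parental genotype pair by prior × P(type-A child):
  I^A I^A × I^A I^A: posterior weight 4/15.
  I^A I^A × I^A i: posterior weight 4/15.
  I^A i × I^A I^A: posterior weight 4/15.
  I^A i × I^A i: posterior weight 1/5.
Sum the posterior weight over pairs where Rina is I^A i: 7/15.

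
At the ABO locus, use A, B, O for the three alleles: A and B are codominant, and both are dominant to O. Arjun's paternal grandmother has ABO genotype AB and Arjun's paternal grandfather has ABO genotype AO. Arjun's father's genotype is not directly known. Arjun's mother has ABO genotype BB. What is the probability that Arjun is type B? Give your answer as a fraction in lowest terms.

1/2

Arjun's father's ABO genotype from AB × AO: 1/4 AA, 1/4 AB, 1/4 AO, 1/4 BO.
Crossing each possibility with the mother BB and summing P(type B): 1/4·0 + 1/4·1/2 + 1/4·1/2 + 1/4·1 = 1/2.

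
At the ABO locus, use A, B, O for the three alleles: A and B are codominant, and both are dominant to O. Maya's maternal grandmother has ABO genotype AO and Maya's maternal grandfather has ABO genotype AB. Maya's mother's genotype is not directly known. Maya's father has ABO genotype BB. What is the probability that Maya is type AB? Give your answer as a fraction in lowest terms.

Maya's mother's ABO genotype from AO × AB: 1/4 AA, 1/4 AB, 1/4 AO, 1/4 BO.
Crossing each possibility with the father BB and summing P(type AB): 1/4·1 + 1/4·1/2 + 1/4·1/2 + 1/4·0 = 1/2.

1/2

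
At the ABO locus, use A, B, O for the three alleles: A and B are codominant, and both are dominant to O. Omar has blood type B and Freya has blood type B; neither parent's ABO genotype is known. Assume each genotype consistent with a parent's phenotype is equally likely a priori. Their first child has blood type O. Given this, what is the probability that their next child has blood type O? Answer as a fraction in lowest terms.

1/4

Possible genotypes: Omar ∈ {BB, BO}; Freya ∈ {BB, BO}.
Weight each parental genotype pair by prior × P(type-O child):
  BO × BO: posterior weight 1; P(next child type O) = 1/4.
Weighted sum = 1/4.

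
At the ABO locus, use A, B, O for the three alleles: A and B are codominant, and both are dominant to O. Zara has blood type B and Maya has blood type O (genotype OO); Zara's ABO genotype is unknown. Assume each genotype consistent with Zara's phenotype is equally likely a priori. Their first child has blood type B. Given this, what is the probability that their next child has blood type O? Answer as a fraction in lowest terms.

Possible genotypes: Zara ∈ {BB, BO}; Maya ∈ {OO}.
Weight each parental genotype pair by prior × P(type-B child):
  BB × OO: posterior weight 2/3; P(next child type O) = 0.
  BO × OO: posterior weight 1/3; P(next child type O) = 1/2.
Weighted sum = 1/6.

1/6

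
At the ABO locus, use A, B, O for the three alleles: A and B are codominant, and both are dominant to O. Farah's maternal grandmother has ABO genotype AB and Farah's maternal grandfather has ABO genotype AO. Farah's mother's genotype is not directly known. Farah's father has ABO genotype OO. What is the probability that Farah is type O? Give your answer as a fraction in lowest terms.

1/4

Farah's mother's ABO genotype from AB × AO: 1/4 AA, 1/4 AB, 1/4 AO, 1/4 BO.
Crossing each possibility with the father OO and summing P(type O): 1/4·0 + 1/4·0 + 1/4·1/2 + 1/4·1/2 = 1/4.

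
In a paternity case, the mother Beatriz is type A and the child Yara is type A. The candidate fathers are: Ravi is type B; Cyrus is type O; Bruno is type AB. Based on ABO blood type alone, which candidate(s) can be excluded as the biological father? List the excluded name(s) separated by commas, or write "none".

none

A candidate is excluded only if no genotype consistent with his phenotype could produce a type A child with a type A mother.
Every candidate has at least one consistent genotype combination, so none can be excluded.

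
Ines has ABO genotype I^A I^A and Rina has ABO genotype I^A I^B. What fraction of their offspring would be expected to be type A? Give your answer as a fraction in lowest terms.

1/2

ABO cross I^A I^A × I^A I^B → offspring phenotypes: 1/2 A, 1/2 AB.
So P(type A) = 1/2.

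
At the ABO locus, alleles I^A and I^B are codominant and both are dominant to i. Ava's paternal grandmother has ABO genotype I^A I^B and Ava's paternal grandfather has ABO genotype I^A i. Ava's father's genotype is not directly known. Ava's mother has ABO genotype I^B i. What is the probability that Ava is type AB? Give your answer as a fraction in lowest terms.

Ava's father's ABO genotype from I^A I^B × I^A i: 1/4 I^A I^A, 1/4 I^A I^B, 1/4 I^A i, 1/4 I^B i.
Crossing each possibility with the mother I^B i and summing P(type AB): 1/4·1/2 + 1/4·1/4 + 1/4·1/4 + 1/4·0 = 1/4.

1/4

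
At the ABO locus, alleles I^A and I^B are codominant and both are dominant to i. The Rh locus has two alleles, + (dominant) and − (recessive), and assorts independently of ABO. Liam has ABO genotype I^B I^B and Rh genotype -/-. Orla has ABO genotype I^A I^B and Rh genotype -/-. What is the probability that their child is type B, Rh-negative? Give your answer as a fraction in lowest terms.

1/2

ABO cross I^B I^B × I^A I^B → offspring phenotypes: 1/2 B, 1/2 AB.
Rh cross -/- × -/- → 1 Rh-.
Independent loci: P(type B, Rh-negative) = 1/2 × 1 = 1/2.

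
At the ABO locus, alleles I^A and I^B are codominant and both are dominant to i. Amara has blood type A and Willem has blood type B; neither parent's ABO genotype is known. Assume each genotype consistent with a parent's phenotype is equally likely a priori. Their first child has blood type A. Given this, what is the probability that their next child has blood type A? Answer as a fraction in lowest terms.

5/12

Possible genotypes: Amara ∈ {I^A I^A, I^A i}; Willem ∈ {I^B I^B, I^B i}.
Weight each parental genotype pair by prior × P(type-A child):
  I^A I^A × I^B i: posterior weight 2/3; P(next child type A) = 1/2.
  I^A i × I^B i: posterior weight 1/3; P(next child type A) = 1/4.
Weighted sum = 5/12.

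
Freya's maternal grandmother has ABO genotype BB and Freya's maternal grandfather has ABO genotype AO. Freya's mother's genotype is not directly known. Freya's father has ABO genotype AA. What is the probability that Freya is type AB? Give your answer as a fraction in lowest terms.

Freya's mother's ABO genotype from BB × AO: 1/2 AB, 1/2 BO.
Crossing each possibility with the father AA and summing P(type AB): 1/2·1/2 + 1/2·1/2 = 1/2.

1/2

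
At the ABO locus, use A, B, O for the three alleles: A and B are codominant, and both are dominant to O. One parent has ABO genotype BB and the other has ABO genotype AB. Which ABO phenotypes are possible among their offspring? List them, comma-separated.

B, AB

Gametes from BB × AB give offspring ABO genotypes AB, BB, i.e. phenotypes B, AB.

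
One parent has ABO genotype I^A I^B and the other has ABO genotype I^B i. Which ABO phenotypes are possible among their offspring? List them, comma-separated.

A, B, AB

Gametes from I^A I^B × I^B i give offspring ABO genotypes I^A I^B, I^A i, I^B I^B, I^B i, i.e. phenotypes A, B, AB.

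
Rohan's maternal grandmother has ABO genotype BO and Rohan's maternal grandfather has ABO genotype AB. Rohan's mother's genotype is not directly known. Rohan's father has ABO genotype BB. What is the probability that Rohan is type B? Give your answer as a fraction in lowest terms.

Rohan's mother's ABO genotype from BO × AB: 1/4 AB, 1/4 AO, 1/4 BB, 1/4 BO.
Crossing each possibility with the father BB and summing P(type B): 1/4·1/2 + 1/4·1/2 + 1/4·1 + 1/4·1 = 3/4.

3/4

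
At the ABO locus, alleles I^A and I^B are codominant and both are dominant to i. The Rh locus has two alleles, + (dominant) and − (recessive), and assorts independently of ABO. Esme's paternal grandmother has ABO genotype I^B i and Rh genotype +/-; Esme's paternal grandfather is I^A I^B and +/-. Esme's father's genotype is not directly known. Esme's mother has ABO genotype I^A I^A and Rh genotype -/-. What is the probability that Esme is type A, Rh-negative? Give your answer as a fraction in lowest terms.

Esme's father's ABO genotype from I^B i × I^A I^B: 1/4 I^A I^B, 1/4 I^A i, 1/4 I^B I^B, 1/4 I^B i.
Crossing each possibility with the mother I^A I^A and summing P(type A): 1/4·1/2 + 1/4·1 + 1/4·0 + 1/4·1/2 = 1/2.
Similarly for Rh via the father's Rh distribution: P(Rh-) = 1/2.
Independent loci: 1/2 × 1/2 = 1/4.

1/4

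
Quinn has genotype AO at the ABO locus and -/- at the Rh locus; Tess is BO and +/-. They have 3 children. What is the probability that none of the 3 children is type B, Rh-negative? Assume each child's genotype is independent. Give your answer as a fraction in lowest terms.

ABO cross AO × BO → 1/4 O, 1/4 A, 1/4 B, 1/4 AB.
Rh cross -/- × +/- → 1/2 Rh+, 1/2 Rh-; so P(type B, Rh-negative) = 1/4 × 1/2 = 1/8 per child.
P(not type B, Rh-negative) = 7/8 for one child; (7/8)^3 = 343/512.

343/512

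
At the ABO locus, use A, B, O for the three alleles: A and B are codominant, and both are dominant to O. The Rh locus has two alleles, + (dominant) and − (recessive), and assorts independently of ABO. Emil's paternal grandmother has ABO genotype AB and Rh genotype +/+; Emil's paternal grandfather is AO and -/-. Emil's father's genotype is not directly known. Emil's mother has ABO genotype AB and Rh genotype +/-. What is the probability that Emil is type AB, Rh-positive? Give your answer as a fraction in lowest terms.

9/32

Emil's father's ABO genotype from AB × AO: 1/4 AA, 1/4 AB, 1/4 AO, 1/4 BO.
Crossing each possibility with the mother AB and summing P(type AB): 1/4·1/2 + 1/4·1/2 + 1/4·1/4 + 1/4·1/4 = 3/8.
Similarly for Rh via the father's Rh distribution: P(Rh+) = 3/4.
Independent loci: 3/8 × 3/4 = 9/32.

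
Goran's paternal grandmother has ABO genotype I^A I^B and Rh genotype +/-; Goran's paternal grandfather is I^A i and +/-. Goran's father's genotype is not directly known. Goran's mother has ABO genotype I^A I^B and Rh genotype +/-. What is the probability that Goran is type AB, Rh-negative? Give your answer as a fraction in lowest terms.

Goran's father's ABO genotype from I^A I^B × I^A i: 1/4 I^A I^A, 1/4 I^A I^B, 1/4 I^A i, 1/4 I^B i.
Crossing each possibility with the mother I^A I^B and summing P(type AB): 1/4·1/2 + 1/4·1/2 + 1/4·1/4 + 1/4·1/4 = 3/8.
Similarly for Rh via the father's Rh distribution: P(Rh-) = 1/4.
Independent loci: 3/8 × 1/4 = 3/32.

3/32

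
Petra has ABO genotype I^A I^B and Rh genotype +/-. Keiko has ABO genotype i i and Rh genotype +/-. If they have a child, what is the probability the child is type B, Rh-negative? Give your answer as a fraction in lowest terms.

1/8

ABO cross I^A I^B × i i → offspring phenotypes: 1/2 A, 1/2 B.
Rh cross +/- × +/- → 3/4 Rh+, 1/4 Rh-.
Independent loci: P(type B, Rh-negative) = 1/2 × 1/4 = 1/8.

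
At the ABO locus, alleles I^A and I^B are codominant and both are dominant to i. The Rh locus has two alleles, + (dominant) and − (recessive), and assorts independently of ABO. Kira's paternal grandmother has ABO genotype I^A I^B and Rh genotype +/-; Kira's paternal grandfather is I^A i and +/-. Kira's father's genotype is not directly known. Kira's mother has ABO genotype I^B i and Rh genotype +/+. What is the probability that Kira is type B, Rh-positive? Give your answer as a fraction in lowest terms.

3/8

Kira's father's ABO genotype from I^A I^B × I^A i: 1/4 I^A I^A, 1/4 I^A I^B, 1/4 I^A i, 1/4 I^B i.
Crossing each possibility with the mother I^B i and summing P(type B): 1/4·0 + 1/4·1/2 + 1/4·1/4 + 1/4·3/4 = 3/8.
Similarly for Rh via the father's Rh distribution: P(Rh+) = 1.
Independent loci: 3/8 × 1 = 3/8.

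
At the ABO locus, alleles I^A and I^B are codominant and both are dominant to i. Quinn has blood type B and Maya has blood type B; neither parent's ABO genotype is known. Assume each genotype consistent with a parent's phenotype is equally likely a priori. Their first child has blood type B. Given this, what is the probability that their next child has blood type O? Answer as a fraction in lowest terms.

1/20

Possible genotypes: Quinn ∈ {I^B I^B, I^B i}; Maya ∈ {I^B I^B, I^B i}.
Weight each parental genotype pair by prior × P(type-B child):
  I^B I^B × I^B I^B: posterior weight 4/15; P(next child type O) = 0.
  I^B I^B × I^B i: posterior weight 4/15; P(next child type O) = 0.
  I^B i × I^B I^B: posterior weight 4/15; P(next child type O) = 0.
  I^B i × I^B i: posterior weight 1/5; P(next child type O) = 1/4.
Weighted sum = 1/20.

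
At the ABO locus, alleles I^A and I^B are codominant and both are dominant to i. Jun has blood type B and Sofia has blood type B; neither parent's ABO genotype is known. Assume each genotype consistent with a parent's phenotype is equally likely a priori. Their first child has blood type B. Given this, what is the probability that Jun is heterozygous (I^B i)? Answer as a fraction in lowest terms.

7/15

Possible genotypes: Jun ∈ {I^B I^B, I^B i}; Sofia ∈ {I^B I^B, I^B i}.
Weight each parental genotype pair by prior × P(type-B child):
  I^B I^B × I^B I^B: posterior weight 4/15.
  I^B I^B × I^B i: posterior weight 4/15.
  I^B i × I^B I^B: posterior weight 4/15.
  I^B i × I^B i: posterior weight 1/5.
Sum the posterior weight over pairs where Jun is I^B i: 7/15.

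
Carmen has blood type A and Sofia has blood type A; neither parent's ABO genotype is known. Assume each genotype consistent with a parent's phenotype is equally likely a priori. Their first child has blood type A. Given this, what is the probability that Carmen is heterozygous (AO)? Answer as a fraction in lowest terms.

Possible genotypes: Carmen ∈ {AA, AO}; Sofia ∈ {AA, AO}.
Weight each parental genotype pair by prior × P(type-A child):
  AA × AA: posterior weight 4/15.
  AA × AO: posterior weight 4/15.
  AO × AA: posterior weight 4/15.
  AO × AO: posterior weight 1/5.
Sum the posterior weight over pairs where Carmen is AO: 7/15.

7/15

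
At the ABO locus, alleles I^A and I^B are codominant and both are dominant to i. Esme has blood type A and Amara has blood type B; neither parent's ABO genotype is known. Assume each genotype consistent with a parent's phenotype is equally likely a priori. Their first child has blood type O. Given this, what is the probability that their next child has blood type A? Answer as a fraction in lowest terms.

Possible genotypes: Esme ∈ {I^A I^A, I^A i}; Amara ∈ {I^B I^B, I^B i}.
Weight each parental genotype pair by prior × P(type-O child):
  I^A i × I^B i: posterior weight 1; P(next child type A) = 1/4.
Weighted sum = 1/4.

1/4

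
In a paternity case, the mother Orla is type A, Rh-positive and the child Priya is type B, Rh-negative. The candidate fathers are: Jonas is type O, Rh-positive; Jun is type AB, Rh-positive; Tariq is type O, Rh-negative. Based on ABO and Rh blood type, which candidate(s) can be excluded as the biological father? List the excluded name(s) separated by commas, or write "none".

Jonas, Tariq

A candidate is excluded only if no genotype consistent with his phenotype could produce a type B, Rh-negative child with a type A, Rh-positive mother.
Jonas (type O, Rh+): no genotype consistent with that phenotype can produce a type-B Rh- child with a type-A mother.
Tariq (type O, Rh-): no genotype consistent with that phenotype can produce a type-B Rh- child with a type-A mother.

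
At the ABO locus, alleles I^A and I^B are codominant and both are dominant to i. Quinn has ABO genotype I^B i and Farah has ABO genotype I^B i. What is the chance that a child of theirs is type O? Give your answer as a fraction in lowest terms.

1/4

ABO cross I^B i × I^B i → offspring phenotypes: 1/4 O, 3/4 B.
So P(type O) = 1/4.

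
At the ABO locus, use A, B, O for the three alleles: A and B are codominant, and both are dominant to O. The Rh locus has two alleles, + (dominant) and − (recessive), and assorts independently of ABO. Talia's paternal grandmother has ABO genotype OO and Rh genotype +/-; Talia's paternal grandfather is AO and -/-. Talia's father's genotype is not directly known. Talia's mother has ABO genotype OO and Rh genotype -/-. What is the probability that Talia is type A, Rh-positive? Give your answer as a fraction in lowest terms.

1/16

Talia's father's ABO genotype from OO × AO: 1/2 AO, 1/2 OO.
Crossing each possibility with the mother OO and summing P(type A): 1/2·1/2 + 1/2·0 = 1/4.
Similarly for Rh via the father's Rh distribution: P(Rh+) = 1/4.
Independent loci: 1/4 × 1/4 = 1/16.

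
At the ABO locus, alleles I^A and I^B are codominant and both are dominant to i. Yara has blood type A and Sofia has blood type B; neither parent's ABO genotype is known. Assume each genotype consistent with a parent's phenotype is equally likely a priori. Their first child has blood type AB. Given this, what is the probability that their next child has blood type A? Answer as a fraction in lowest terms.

5/36

Possible genotypes: Yara ∈ {I^A I^A, I^A i}; Sofia ∈ {I^B I^B, I^B i}.
Weight each parental genotype pair by prior × P(type-AB child):
  I^A I^A × I^B I^B: posterior weight 4/9; P(next child type A) = 0.
  I^A I^A × I^B i: posterior weight 2/9; P(next child type A) = 1/2.
  I^A i × I^B I^B: posterior weight 2/9; P(next child type A) = 0.
  I^A i × I^B i: posterior weight 1/9; P(next child type A) = 1/4.
Weighted sum = 5/36.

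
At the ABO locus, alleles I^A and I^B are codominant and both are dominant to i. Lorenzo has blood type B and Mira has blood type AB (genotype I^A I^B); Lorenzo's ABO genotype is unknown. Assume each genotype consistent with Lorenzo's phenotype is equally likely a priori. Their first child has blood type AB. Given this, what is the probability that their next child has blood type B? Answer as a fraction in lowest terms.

Possible genotypes: Lorenzo ∈ {I^B I^B, I^B i}; Mira ∈ {I^A I^B}.
Weight each parental genotype pair by prior × P(type-AB child):
  I^B I^B × I^A I^B: posterior weight 2/3; P(next child type B) = 1/2.
  I^B i × I^A I^B: posterior weight 1/3; P(next child type B) = 1/2.
Weighted sum = 1/2.

1/2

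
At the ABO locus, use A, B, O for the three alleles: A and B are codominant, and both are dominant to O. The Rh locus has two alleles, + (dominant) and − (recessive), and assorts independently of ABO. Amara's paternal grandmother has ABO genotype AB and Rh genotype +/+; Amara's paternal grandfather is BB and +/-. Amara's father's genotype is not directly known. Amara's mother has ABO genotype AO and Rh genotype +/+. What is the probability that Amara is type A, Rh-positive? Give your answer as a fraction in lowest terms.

1/4

Amara's father's ABO genotype from AB × BB: 1/2 AB, 1/2 BB.
Crossing each possibility with the mother AO and summing P(type A): 1/2·1/2 + 1/2·0 = 1/4.
Similarly for Rh via the father's Rh distribution: P(Rh+) = 1.
Independent loci: 1/4 × 1 = 1/4.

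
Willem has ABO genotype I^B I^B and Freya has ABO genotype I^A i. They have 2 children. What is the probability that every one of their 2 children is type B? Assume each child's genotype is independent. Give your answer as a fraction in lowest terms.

ABO cross I^B I^B × I^A i → 1/2 B, 1/2 AB.
So P(type B) = 1/2 per child.
All 2 independent: (1/2)^2 = 1/4.

1/4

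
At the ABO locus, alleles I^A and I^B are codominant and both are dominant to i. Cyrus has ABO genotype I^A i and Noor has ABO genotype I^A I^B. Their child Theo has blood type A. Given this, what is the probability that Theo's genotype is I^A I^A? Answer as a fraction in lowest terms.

1/2

Cross I^A i × I^A I^B → 1/4 I^A I^A, 1/4 I^A I^B, 1/4 I^A i, 1/4 I^B i.
Type-A genotypes among offspring: I^A I^A (1/4), I^A i (1/4); total 1/2.
P(I^A I^A | type A) = (1/4) / (1/2) = 1/2.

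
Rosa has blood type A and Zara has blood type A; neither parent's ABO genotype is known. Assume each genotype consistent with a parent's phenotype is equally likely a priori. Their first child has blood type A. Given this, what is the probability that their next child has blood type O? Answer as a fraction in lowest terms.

Possible genotypes: Rosa ∈ {I^A I^A, I^A i}; Zara ∈ {I^A I^A, I^A i}.
Weight each parental genotype pair by prior × P(type-A child):
  I^A I^A × I^A I^A: posterior weight 4/15; P(next child type O) = 0.
  I^A I^A × I^A i: posterior weight 4/15; P(next child type O) = 0.
  I^A i × I^A I^A: posterior weight 4/15; P(next child type O) = 0.
  I^A i × I^A i: posterior weight 1/5; P(next child type O) = 1/4.
Weighted sum = 1/20.

1/20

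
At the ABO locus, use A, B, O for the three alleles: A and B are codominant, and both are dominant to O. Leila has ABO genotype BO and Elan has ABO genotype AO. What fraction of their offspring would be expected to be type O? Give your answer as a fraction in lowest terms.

1/4

ABO cross BO × AO → offspring phenotypes: 1/4 O, 1/4 A, 1/4 B, 1/4 AB.
So P(type O) = 1/4.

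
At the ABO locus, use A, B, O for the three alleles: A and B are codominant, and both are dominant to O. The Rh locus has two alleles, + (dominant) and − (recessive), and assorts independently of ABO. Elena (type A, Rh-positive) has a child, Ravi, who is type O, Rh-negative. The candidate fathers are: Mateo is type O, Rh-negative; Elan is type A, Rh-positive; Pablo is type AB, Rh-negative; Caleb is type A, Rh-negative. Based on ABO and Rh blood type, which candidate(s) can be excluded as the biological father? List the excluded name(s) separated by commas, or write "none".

Pablo

A candidate is excluded only if no genotype consistent with his phenotype could produce a type O, Rh-negative child with a type A, Rh-positive mother.
Pablo (type AB, Rh-): no genotype consistent with that phenotype can produce a type-O Rh- child with a type-A mother.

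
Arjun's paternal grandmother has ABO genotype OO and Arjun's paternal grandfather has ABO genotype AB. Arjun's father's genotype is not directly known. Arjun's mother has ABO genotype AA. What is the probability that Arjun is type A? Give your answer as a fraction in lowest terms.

3/4

Arjun's father's ABO genotype from OO × AB: 1/2 AO, 1/2 BO.
Crossing each possibility with the mother AA and summing P(type A): 1/2·1 + 1/2·1/2 = 3/4.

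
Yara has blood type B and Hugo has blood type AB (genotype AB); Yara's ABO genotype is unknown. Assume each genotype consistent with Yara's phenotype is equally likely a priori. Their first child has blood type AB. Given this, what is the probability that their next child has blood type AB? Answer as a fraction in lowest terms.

Possible genotypes: Yara ∈ {BB, BO}; Hugo ∈ {AB}.
Weight each parental genotype pair by prior × P(type-AB child):
  BB × AB: posterior weight 2/3; P(next child type AB) = 1/2.
  BO × AB: posterior weight 1/3; P(next child type AB) = 1/4.
Weighted sum = 5/12.

5/12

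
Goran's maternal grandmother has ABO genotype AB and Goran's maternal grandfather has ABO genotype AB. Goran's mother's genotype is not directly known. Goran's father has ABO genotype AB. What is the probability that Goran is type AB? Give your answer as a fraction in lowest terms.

1/2

Goran's mother's ABO genotype from AB × AB: 1/4 AA, 1/2 AB, 1/4 BB.
Crossing each possibility with the father AB and summing P(type AB): 1/4·1/2 + 1/2·1/2 + 1/4·1/2 = 1/2.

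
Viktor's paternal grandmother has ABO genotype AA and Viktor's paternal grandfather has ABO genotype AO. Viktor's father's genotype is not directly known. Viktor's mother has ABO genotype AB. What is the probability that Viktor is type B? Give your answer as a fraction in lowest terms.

Viktor's father's ABO genotype from AA × AO: 1/2 AA, 1/2 AO.
Crossing each possibility with the mother AB and summing P(type B): 1/2·0 + 1/2·1/4 = 1/8.

1/8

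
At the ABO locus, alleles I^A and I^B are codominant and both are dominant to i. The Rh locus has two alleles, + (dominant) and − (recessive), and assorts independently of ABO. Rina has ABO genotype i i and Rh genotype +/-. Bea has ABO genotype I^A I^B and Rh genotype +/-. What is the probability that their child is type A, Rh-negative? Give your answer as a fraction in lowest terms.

1/8

ABO cross i i × I^A I^B → offspring phenotypes: 1/2 A, 1/2 B.
Rh cross +/- × +/- → 3/4 Rh+, 1/4 Rh-.
Independent loci: P(type A, Rh-negative) = 1/2 × 1/4 = 1/8.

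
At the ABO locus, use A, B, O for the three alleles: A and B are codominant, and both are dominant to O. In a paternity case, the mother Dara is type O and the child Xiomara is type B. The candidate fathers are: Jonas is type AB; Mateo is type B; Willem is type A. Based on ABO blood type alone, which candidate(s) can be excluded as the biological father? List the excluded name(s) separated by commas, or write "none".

A candidate is excluded only if no genotype consistent with his phenotype could produce a type B child with a type O mother.
Willem (type A): no genotype consistent with that phenotype can produce a type-B child with a type-O mother.

Willem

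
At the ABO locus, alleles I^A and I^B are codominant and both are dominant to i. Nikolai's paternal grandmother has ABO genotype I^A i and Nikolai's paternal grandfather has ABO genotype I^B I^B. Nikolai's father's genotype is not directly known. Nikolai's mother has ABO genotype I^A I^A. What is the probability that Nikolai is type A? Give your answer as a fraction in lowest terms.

Nikolai's father's ABO genotype from I^A i × I^B I^B: 1/2 I^A I^B, 1/2 I^B i.
Crossing each possibility with the mother I^A I^A and summing P(type A): 1/2·1/2 + 1/2·1/2 = 1/2.

1/2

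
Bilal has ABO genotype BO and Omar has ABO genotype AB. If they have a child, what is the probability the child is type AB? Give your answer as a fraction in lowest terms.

1/4

ABO cross BO × AB → offspring phenotypes: 1/4 A, 1/2 B, 1/4 AB.
So P(type AB) = 1/4.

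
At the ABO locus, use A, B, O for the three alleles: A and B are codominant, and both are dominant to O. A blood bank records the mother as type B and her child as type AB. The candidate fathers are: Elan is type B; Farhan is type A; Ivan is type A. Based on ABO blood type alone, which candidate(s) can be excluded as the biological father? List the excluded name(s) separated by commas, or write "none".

A candidate is excluded only if no genotype consistent with his phenotype could produce a type AB child with a type B mother.
Elan (type B): no genotype consistent with that phenotype can produce a type-AB child with a type-B mother.

Elan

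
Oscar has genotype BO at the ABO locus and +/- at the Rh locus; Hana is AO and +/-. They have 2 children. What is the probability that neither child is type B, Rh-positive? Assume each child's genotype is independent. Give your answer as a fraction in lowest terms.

169/256

ABO cross BO × AO → 1/4 O, 1/4 A, 1/4 B, 1/4 AB.
Rh cross +/- × +/- → 3/4 Rh+, 1/4 Rh-; so P(type B, Rh-positive) = 1/4 × 3/4 = 3/16 per child.
P(not type B, Rh-positive) = 13/16 for one child; (13/16)^2 = 169/256.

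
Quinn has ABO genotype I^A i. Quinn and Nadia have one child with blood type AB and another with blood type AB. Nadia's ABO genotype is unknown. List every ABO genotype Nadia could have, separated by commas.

For each candidate genotype of Nadia, check whether crossing it with I^A i can produce every observed child phenotype.
  I^A I^A → possible child types {A} ✗
  I^A I^B → possible child types {A, B, AB} ✓
  I^A i → possible child types {O, A} ✗
  I^B I^B → possible child types {B, AB} ✓
  I^B i → possible child types {O, A, B, AB} ✓
  i i → possible child types {O, A} ✗

I^A I^B, I^B I^B, I^B i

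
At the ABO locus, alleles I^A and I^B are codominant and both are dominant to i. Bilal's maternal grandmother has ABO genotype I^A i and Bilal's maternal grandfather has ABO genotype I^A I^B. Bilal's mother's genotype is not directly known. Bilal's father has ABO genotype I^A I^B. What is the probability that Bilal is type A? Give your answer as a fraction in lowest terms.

Bilal's mother's ABO genotype from I^A i × I^A I^B: 1/4 I^A I^A, 1/4 I^A I^B, 1/4 I^A i, 1/4 I^B i.
Crossing each possibility with the father I^A I^B and summing P(type A): 1/4·1/2 + 1/4·1/4 + 1/4·1/2 + 1/4·1/4 = 3/8.

3/8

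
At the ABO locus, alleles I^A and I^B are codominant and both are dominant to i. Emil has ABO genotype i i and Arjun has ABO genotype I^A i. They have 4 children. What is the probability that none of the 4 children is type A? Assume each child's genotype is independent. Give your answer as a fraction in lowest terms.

1/16

ABO cross i i × I^A i → 1/2 O, 1/2 A.
So P(type A) = 1/2 per child.
P(not type A) = 1/2 for one child; (1/2)^4 = 1/16.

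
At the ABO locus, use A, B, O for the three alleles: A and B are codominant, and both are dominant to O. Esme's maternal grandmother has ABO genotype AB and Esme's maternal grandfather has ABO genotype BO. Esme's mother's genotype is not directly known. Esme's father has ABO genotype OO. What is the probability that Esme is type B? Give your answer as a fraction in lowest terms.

1/2

Esme's mother's ABO genotype from AB × BO: 1/4 AB, 1/4 AO, 1/4 BB, 1/4 BO.
Crossing each possibility with the father OO and summing P(type B): 1/4·1/2 + 1/4·0 + 1/4·1 + 1/4·1/2 = 1/2.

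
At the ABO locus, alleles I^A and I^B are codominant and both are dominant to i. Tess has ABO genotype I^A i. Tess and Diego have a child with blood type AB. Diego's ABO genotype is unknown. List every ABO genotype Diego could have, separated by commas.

I^A I^B, I^B I^B, I^B i

For each candidate genotype of Diego, check whether crossing it with I^A i can produce every observed child phenotype.
  I^A I^A → possible child types {A} ✗
  I^A I^B → possible child types {A, B, AB} ✓
  I^A i → possible child types {O, A} ✗
  I^B I^B → possible child types {B, AB} ✓
  I^B i → possible child types {O, A, B, AB} ✓
  i i → possible child types {O, A} ✗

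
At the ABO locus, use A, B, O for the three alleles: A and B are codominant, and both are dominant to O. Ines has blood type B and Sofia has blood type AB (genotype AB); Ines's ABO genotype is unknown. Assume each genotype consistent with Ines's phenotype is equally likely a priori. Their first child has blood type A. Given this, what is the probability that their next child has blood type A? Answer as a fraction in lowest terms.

1/4

Possible genotypes: Ines ∈ {BB, BO}; Sofia ∈ {AB}.
Weight each parental genotype pair by prior × P(type-A child):
  BO × AB: posterior weight 1; P(next child type A) = 1/4.
Weighted sum = 1/4.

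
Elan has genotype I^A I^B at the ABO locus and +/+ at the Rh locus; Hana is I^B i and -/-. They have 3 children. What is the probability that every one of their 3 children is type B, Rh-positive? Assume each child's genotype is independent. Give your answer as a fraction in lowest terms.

ABO cross I^A I^B × I^B i → 1/4 A, 1/2 B, 1/4 AB.
Rh cross +/+ × -/- → 1 Rh+; so P(type B, Rh-positive) = 1/2 × 1 = 1/2 per child.
All 3 independent: (1/2)^3 = 1/8.

1/8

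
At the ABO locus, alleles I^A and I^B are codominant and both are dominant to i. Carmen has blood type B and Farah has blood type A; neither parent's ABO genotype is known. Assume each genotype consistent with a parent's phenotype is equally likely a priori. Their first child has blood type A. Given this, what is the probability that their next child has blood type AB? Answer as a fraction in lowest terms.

5/12

Possible genotypes: Carmen ∈ {I^B I^B, I^B i}; Farah ∈ {I^A I^A, I^A i}.
Weight each parental genotype pair by prior × P(type-A child):
  I^B i × I^A I^A: posterior weight 2/3; P(next child type AB) = 1/2.
  I^B i × I^A i: posterior weight 1/3; P(next child type AB) = 1/4.
Weighted sum = 5/12.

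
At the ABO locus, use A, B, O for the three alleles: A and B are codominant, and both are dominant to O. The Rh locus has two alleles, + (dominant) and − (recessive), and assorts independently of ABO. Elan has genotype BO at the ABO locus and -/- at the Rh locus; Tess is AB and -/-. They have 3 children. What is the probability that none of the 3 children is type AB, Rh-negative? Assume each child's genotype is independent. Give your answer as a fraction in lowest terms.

27/64

ABO cross BO × AB → 1/4 A, 1/2 B, 1/4 AB.
Rh cross -/- × -/- → 1 Rh-; so P(type AB, Rh-negative) = 1/4 × 1 = 1/4 per child.
P(not type AB, Rh-negative) = 3/4 for one child; (3/4)^3 = 27/64.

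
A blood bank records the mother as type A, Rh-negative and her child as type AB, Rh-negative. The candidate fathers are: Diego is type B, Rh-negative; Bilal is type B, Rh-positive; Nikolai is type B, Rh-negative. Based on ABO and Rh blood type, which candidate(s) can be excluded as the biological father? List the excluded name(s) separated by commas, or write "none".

none

A candidate is excluded only if no genotype consistent with his phenotype could produce a type AB, Rh-negative child with a type A, Rh-negative mother.
Every candidate has at least one consistent genotype combination, so none can be excluded.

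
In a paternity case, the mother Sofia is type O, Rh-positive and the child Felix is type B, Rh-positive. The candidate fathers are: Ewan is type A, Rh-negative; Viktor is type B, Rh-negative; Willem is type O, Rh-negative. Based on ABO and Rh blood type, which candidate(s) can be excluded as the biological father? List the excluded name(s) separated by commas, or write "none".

A candidate is excluded only if no genotype consistent with his phenotype could produce a type B, Rh-positive child with a type O, Rh-positive mother.
Ewan (type A, Rh-): no genotype consistent with that phenotype can produce a type-B Rh+ child with a type-O mother.
Willem (type O, Rh-): no genotype consistent with that phenotype can produce a type-B Rh+ child with a type-O mother.

Ewan, Willem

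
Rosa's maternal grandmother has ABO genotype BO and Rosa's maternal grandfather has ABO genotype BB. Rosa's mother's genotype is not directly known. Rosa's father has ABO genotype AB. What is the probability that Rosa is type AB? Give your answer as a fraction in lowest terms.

3/8

Rosa's mother's ABO genotype from BO × BB: 1/2 BB, 1/2 BO.
Crossing each possibility with the father AB and summing P(type AB): 1/2·1/2 + 1/2·1/4 = 3/8.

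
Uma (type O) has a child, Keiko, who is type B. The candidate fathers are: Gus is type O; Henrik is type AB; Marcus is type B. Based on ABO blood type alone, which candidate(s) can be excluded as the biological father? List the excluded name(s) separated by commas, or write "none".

Gus

A candidate is excluded only if no genotype consistent with his phenotype could produce a type B child with a type O mother.
Gus (type O): no genotype consistent with that phenotype can produce a type-B child with a type-O mother.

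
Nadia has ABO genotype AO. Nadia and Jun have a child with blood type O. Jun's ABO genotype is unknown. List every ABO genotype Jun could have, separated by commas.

AO, BO, OO

For each candidate genotype of Jun, check whether crossing it with AO can produce every observed child phenotype.
  AA → possible child types {A} ✗
  AB → possible child types {A, B, AB} ✗
  AO → possible child types {O, A} ✓
  BB → possible child types {B, AB} ✗
  BO → possible child types {O, A, B, AB} ✓
  OO → possible child types {O, A} ✓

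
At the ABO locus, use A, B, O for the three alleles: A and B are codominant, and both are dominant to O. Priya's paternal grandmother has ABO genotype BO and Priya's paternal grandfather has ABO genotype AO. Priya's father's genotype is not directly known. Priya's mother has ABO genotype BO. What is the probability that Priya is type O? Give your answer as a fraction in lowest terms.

1/4

Priya's father's ABO genotype from BO × AO: 1/4 AB, 1/4 AO, 1/4 BO, 1/4 OO.
Crossing each possibility with the mother BO and summing P(type O): 1/4·0 + 1/4·1/4 + 1/4·1/4 + 1/4·1/2 = 1/4.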